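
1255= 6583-5328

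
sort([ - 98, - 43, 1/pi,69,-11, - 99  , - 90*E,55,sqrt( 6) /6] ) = [ - 90*E,-99 , - 98, - 43, - 11,1/pi,sqrt( 6 ) /6,55,69 ] 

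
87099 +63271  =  150370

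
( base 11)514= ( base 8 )1154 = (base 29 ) lb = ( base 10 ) 620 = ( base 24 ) 11k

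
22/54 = 11/27 = 0.41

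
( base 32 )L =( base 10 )21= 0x15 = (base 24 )l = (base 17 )14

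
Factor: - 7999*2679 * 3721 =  - 79738503441 =- 3^1 * 19^2 * 47^1*61^2*421^1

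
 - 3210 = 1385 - 4595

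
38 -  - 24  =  62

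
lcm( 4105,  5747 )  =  28735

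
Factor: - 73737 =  - 3^3*  2731^1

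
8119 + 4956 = 13075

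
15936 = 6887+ 9049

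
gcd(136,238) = 34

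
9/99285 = 3/33095 =0.00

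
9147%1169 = 964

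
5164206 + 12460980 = 17625186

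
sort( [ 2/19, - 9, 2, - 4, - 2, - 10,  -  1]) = [ - 10 , - 9,- 4, - 2 , - 1, 2/19,  2]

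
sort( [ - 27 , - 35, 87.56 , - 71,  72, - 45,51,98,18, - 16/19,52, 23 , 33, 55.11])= [ - 71, - 45, - 35, - 27, - 16/19, 18  ,  23, 33, 51, 52, 55.11, 72, 87.56, 98]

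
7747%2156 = 1279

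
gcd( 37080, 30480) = 120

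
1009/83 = 1009/83 = 12.16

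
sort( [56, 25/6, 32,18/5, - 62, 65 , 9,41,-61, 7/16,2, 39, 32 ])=[ -62, - 61 , 7/16, 2,18/5, 25/6, 9,32,32, 39 , 41,56, 65]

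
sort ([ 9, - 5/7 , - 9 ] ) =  [ - 9,  -  5/7, 9]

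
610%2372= 610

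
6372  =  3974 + 2398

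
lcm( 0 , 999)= 0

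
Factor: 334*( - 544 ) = -2^6*17^1 * 167^1 =-181696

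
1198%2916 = 1198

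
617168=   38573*16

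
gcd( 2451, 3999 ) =129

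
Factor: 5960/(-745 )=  - 2^3 = - 8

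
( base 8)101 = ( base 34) 1v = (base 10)65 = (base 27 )2B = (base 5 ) 230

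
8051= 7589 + 462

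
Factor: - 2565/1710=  - 2^( - 1 ) * 3^1 = - 3/2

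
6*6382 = 38292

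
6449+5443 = 11892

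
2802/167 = 16 + 130/167 = 16.78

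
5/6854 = 5/6854  =  0.00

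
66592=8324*8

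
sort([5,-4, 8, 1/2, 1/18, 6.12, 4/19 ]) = [ - 4, 1/18, 4/19,1/2, 5 , 6.12,8]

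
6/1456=3/728 = 0.00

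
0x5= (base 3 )12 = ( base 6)5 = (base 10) 5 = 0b101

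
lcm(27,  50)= 1350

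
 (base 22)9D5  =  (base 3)20101010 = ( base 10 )4647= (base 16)1227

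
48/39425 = 48/39425=0.00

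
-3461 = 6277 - 9738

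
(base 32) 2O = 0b1011000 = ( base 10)88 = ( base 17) 53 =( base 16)58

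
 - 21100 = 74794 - 95894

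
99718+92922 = 192640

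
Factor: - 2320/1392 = - 3^( -1 )*5^1  =  - 5/3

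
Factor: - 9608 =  - 2^3 * 1201^1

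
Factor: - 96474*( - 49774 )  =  2^2*3^1*7^1*41^1*607^1*2297^1 = 4801896876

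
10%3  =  1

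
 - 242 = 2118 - 2360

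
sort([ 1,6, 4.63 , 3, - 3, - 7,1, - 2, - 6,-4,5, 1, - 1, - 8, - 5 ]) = [ - 8 , - 7, - 6, - 5, - 4,  -  3, - 2, - 1,1,1,1, 3,4.63, 5, 6]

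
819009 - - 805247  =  1624256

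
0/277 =0= 0.00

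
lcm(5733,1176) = 45864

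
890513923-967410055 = -76896132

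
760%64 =56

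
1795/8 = 1795/8 = 224.38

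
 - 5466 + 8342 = 2876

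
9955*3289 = 32741995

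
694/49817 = 694/49817 = 0.01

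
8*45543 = 364344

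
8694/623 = 13 + 85/89 = 13.96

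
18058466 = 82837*218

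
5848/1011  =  5 + 793/1011 = 5.78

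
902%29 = 3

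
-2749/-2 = 1374 + 1/2 = 1374.50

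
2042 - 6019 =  - 3977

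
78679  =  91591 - 12912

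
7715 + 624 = 8339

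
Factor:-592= -2^4*37^1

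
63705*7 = 445935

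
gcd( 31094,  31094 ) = 31094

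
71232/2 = 35616 =35616.00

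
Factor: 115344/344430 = 2^3 *3^2*5^( - 1 ) * 43^(-1) = 72/215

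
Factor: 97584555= 3^1*5^1*307^1*21191^1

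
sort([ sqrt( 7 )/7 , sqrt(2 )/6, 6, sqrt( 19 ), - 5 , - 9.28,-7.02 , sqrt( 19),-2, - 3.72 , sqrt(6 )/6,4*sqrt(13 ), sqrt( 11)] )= [- 9.28,-7.02, - 5 , - 3.72  , - 2, sqrt( 2)/6, sqrt( 7) /7, sqrt(6) /6,sqrt( 11),sqrt( 19 ),sqrt(19 ),6, 4*sqrt(13 ) ] 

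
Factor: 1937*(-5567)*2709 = -29211902811=- 3^2 * 7^1*13^1*19^1*43^1 * 149^1 * 293^1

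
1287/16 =80 + 7/16 = 80.44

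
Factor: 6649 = 61^1*109^1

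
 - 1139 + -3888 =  - 5027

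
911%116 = 99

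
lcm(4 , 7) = 28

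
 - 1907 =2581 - 4488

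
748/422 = 374/211 = 1.77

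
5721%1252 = 713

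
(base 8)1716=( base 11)806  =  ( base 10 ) 974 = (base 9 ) 1302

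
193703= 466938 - 273235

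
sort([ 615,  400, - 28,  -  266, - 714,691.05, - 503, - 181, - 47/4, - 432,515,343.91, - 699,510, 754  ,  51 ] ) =[ - 714, - 699,-503, - 432,  -  266 , - 181, - 28,-47/4, 51,343.91, 400, 510,515, 615, 691.05, 754]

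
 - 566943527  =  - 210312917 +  - 356630610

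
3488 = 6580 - 3092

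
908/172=5+12/43 = 5.28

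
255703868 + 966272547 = 1221976415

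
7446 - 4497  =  2949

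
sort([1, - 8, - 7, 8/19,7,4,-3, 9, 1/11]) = [ - 8, - 7,- 3 , 1/11, 8/19,1,  4,7, 9]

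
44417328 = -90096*( - 493) 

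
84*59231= 4975404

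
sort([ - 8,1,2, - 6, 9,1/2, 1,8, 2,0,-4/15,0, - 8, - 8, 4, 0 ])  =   [ - 8, - 8, - 8, - 6,- 4/15, 0,0,  0,1/2,1, 1,2,2, 4,8,9]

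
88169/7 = 88169/7= 12595.57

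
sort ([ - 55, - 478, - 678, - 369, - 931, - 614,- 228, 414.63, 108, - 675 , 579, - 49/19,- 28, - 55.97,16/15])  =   [-931,-678,-675, - 614, - 478, - 369, - 228, - 55.97,  -  55, - 28,-49/19,16/15, 108, 414.63, 579]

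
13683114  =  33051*414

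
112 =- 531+643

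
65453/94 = 696+29/94 = 696.31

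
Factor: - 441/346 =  - 2^ (-1)*3^2*7^2*173^(-1) 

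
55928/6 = 9321 + 1/3 = 9321.33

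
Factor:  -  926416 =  - 2^4*57901^1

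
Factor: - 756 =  - 2^2*3^3* 7^1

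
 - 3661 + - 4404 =- 8065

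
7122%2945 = 1232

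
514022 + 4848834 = 5362856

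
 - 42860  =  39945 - 82805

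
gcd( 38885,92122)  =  1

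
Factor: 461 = 461^1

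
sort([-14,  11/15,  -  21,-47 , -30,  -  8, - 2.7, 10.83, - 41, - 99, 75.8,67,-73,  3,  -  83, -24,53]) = [ - 99, - 83,  -  73, - 47 , - 41, - 30 ,-24, - 21,-14, - 8, - 2.7, 11/15,3,10.83,53, 67 , 75.8 ]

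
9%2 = 1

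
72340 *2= 144680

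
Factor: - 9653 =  - 7^2*197^1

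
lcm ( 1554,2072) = 6216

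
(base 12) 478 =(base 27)ok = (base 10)668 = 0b1010011100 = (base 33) k8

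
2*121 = 242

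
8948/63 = 142 +2/63 = 142.03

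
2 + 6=8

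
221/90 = 2 + 41/90=2.46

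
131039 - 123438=7601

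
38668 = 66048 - 27380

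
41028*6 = 246168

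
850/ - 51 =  - 50/3 = - 16.67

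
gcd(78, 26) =26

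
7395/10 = 1479/2 = 739.50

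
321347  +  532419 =853766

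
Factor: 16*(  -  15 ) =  - 240 = - 2^4 * 3^1*5^1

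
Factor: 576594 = 2^1*3^2*103^1*311^1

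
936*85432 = 79964352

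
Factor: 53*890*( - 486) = - 2^2 * 3^5*5^1*53^1*89^1 =- 22924620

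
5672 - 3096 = 2576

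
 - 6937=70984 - 77921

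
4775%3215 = 1560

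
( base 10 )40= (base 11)37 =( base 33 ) 17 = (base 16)28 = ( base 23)1H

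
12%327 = 12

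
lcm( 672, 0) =0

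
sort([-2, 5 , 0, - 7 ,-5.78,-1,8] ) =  [ - 7, - 5.78,-2,-1 , 0,5, 8] 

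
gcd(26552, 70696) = 8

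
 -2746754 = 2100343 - 4847097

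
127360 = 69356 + 58004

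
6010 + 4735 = 10745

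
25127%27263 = 25127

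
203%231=203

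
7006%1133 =208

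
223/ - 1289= - 1 + 1066/1289 = - 0.17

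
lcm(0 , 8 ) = 0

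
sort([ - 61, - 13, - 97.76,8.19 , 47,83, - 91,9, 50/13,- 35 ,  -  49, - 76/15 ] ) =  [ - 97.76, - 91, - 61, - 49, - 35, - 13, - 76/15, 50/13, 8.19,9, 47 , 83 ]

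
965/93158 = 965/93158 = 0.01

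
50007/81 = 16669/27= 617.37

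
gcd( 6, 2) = 2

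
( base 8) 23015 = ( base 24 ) GLL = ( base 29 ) bgq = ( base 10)9741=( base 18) 1c13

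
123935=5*24787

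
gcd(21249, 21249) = 21249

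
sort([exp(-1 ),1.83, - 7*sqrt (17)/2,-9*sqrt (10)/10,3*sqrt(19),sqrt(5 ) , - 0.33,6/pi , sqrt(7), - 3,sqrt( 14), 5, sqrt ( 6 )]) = [  -  7*sqrt( 17)/2,-3, - 9*sqrt( 10)/10, - 0.33,exp(-1 ),1.83,6/pi,sqrt(5 ), sqrt( 6),sqrt(7),sqrt(14), 5,3*sqrt(19) ]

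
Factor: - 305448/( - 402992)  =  429/566 = 2^( - 1) * 3^1*11^1*13^1*283^( - 1) 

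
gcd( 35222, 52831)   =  1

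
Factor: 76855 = 5^1*19^1 *809^1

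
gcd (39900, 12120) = 60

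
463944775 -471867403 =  - 7922628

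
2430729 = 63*38583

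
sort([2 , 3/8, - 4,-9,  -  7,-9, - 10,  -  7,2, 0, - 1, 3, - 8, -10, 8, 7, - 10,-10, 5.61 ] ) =[ - 10, - 10, - 10, - 10, - 9, - 9,-8, - 7, - 7, - 4, - 1, 0,3/8,2, 2, 3, 5.61, 7, 8]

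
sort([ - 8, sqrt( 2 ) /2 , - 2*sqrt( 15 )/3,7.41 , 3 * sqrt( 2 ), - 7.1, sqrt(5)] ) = [- 8,-7.1, - 2*sqrt( 15) /3, sqrt( 2)/2, sqrt( 5),3*sqrt( 2), 7.41] 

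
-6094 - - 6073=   - 21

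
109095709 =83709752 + 25385957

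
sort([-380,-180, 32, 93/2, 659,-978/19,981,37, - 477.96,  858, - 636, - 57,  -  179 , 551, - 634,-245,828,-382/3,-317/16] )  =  [- 636,-634, - 477.96, - 380, - 245, - 180, - 179, - 382/3, - 57, - 978/19 , - 317/16, 32, 37, 93/2,551  ,  659,  828, 858, 981]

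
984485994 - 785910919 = 198575075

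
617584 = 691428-73844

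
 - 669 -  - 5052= 4383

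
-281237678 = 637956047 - 919193725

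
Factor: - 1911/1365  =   - 7/5 = - 5^( - 1)*7^1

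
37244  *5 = 186220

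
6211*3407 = 21160877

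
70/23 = 70/23 = 3.04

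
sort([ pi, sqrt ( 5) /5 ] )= [sqrt(5)/5,pi]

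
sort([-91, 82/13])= [  -  91,82/13 ]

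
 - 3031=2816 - 5847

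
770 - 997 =- 227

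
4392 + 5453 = 9845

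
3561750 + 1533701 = 5095451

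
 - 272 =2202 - 2474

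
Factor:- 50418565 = -5^1* 10083713^1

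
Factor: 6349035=3^1*5^1* 7^1*11^1*23^1*239^1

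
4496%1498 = 2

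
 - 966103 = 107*(-9029) 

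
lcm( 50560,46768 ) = 1870720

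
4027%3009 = 1018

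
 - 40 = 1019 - 1059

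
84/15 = 5 + 3/5 = 5.60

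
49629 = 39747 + 9882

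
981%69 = 15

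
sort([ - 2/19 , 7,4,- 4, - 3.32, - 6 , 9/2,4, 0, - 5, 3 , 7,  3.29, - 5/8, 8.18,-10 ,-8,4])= [-10, - 8 , - 6,-5, - 4, - 3.32, -5/8,-2/19,0, 3, 3.29, 4,4, 4, 9/2,7, 7, 8.18]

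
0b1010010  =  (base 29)2O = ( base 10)82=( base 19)46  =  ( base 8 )122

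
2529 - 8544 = -6015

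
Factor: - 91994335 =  - 5^1*101^1*182167^1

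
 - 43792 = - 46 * 952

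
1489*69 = 102741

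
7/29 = 7/29 = 0.24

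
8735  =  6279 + 2456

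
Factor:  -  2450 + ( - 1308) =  - 3758 = - 2^1*1879^1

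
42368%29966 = 12402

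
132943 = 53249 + 79694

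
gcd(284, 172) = 4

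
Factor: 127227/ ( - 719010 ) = - 2^(-1 )*3^( - 2 )*5^(-1)*2663^( - 1) *42409^1=-42409/239670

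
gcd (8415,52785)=765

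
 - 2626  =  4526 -7152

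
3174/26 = 1587/13 = 122.08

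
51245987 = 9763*5249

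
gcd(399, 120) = 3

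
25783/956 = 25783/956 =26.97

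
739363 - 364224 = 375139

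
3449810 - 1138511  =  2311299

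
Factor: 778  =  2^1*389^1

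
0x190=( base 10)400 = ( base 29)DN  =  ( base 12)294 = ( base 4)12100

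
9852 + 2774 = 12626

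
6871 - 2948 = 3923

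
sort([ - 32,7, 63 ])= [-32, 7, 63 ] 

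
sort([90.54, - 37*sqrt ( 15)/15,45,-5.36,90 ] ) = [- 37*sqrt( 15)/15,-5.36, 45,90,90.54 ] 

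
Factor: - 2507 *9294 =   -  23300058 = -2^1*3^1*23^1*109^1 * 1549^1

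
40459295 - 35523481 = 4935814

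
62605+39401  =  102006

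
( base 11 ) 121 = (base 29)4s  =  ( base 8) 220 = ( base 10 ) 144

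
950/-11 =-950/11 = -86.36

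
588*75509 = 44399292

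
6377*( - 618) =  - 3940986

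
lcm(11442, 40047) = 80094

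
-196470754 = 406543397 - 603014151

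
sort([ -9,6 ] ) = [ - 9,6 ] 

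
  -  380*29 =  - 11020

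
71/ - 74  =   - 71/74 = - 0.96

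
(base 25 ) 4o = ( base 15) 84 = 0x7c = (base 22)5E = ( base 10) 124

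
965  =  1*965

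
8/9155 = 8/9155 = 0.00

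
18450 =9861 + 8589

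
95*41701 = 3961595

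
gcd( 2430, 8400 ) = 30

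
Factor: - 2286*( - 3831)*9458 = 82830005028=2^2 *3^3*127^1*1277^1 * 4729^1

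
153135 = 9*17015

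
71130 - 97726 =  -  26596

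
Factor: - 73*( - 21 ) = 1533 = 3^1 *7^1*73^1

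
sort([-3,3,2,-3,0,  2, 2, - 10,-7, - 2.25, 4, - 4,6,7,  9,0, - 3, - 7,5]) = [ - 10, - 7, - 7, - 4, - 3, - 3, -3, - 2.25,0 , 0, 2 , 2,2, 3, 4,5,  6,  7,9 ] 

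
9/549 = 1/61 = 0.02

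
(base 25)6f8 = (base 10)4133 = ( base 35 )3D3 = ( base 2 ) 1000000100101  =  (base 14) 1713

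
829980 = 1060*783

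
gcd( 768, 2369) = 1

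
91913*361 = 33180593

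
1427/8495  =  1427/8495 =0.17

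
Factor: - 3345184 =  -2^5*104537^1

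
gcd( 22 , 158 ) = 2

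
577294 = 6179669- 5602375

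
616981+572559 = 1189540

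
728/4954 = 364/2477 =0.15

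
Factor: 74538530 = 2^1* 5^1*11^1*193^1*3511^1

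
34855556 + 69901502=104757058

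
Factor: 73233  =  3^2*79^1*103^1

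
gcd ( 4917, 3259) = 1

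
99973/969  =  103+166/969 = 103.17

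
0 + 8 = 8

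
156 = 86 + 70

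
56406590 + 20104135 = 76510725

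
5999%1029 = 854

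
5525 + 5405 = 10930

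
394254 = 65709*6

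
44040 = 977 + 43063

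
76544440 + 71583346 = 148127786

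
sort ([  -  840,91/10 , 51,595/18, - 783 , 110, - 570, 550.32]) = [ - 840, - 783, - 570,91/10,  595/18,51, 110,550.32] 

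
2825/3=941+2/3 = 941.67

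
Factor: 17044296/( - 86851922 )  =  -2^2*3^1*31^2*61^(  -  1)  *  443^( -1)*739^1*1607^( - 1) = -  8522148/43425961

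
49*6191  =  303359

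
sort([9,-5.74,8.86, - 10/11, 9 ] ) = [ - 5.74, - 10/11, 8.86, 9, 9]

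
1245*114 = 141930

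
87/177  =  29/59 = 0.49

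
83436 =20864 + 62572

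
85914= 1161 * 74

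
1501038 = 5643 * 266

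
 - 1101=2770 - 3871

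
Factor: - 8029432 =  - 2^3*1003679^1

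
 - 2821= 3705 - 6526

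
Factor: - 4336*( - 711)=3082896 = 2^4*3^2*79^1*271^1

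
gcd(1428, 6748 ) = 28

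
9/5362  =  9/5362 = 0.00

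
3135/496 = 3135/496 = 6.32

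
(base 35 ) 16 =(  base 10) 41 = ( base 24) 1h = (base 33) 18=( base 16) 29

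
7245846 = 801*9046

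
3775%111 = 1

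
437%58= 31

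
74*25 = 1850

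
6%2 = 0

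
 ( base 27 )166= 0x381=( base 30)tr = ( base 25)1AM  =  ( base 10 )897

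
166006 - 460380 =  - 294374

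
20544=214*96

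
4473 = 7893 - 3420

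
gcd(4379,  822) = 1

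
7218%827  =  602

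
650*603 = 391950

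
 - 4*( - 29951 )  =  119804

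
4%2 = 0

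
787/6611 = 787/6611 = 0.12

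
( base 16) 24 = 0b100100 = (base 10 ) 36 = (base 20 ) 1G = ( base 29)17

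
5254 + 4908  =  10162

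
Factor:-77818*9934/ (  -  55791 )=2^2*3^( - 2)  *  13^1*41^1 * 73^1*4967^1*6199^( - 1) = 773044012/55791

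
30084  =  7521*4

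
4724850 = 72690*65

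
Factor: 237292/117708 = 59323/29427 = 3^( -1 )*11^1*17^( - 1)*577^(- 1)*  5393^1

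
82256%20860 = 19676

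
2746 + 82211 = 84957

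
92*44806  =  4122152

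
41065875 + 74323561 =115389436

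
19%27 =19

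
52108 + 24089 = 76197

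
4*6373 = 25492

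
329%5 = 4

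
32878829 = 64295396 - 31416567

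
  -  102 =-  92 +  - 10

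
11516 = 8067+3449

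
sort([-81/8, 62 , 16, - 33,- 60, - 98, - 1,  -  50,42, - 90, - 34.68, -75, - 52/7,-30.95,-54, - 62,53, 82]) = [ - 98, - 90, - 75, - 62, - 60, - 54,-50, - 34.68, - 33, - 30.95, - 81/8, - 52/7, - 1 , 16,42 , 53, 62, 82] 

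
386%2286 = 386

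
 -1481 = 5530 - 7011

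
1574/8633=1574/8633 = 0.18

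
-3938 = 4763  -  8701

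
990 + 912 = 1902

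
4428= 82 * 54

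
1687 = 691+996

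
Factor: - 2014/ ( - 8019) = 2^1*3^( - 6)*11^ ( - 1) * 19^1*53^1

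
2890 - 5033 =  - 2143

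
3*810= 2430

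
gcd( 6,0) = 6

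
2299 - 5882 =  - 3583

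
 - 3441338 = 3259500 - 6700838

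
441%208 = 25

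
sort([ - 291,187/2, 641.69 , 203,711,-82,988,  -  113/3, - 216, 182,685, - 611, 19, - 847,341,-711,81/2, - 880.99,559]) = [ -880.99 , - 847,-711,  -  611, - 291,-216,- 82, - 113/3 , 19, 81/2 , 187/2,182,  203,341,559,641.69, 685,711,988]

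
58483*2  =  116966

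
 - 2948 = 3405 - 6353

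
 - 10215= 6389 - 16604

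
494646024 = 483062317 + 11583707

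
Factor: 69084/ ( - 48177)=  - 2^2*19^1*53^( - 1) = - 76/53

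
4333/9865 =4333/9865 = 0.44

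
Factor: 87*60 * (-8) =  - 41760 = - 2^5  *3^2*5^1*29^1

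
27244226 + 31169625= 58413851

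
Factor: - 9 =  - 3^2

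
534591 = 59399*9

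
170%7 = 2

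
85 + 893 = 978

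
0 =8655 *0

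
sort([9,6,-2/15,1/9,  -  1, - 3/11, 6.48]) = [ - 1,  -  3/11 , - 2/15, 1/9,  6,6.48,9 ]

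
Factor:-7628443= - 19^1*179^1*2243^1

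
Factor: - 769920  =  -2^7*3^1*5^1 * 401^1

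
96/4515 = 32/1505 = 0.02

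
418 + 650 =1068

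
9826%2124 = 1330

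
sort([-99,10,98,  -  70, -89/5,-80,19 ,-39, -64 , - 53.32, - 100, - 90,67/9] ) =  [  -  100,- 99, - 90,- 80, - 70,-64, - 53.32,-39, - 89/5, 67/9, 10,19,98 ]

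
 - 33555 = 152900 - 186455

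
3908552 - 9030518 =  - 5121966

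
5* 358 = 1790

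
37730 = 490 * 77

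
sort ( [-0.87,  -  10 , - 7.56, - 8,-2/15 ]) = [ - 10, - 8,-7.56,-0.87, - 2/15]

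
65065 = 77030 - 11965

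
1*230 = 230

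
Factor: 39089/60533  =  11^(  -  1)*5503^(-1)*39089^1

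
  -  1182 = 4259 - 5441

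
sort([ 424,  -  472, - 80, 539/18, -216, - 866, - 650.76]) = [ - 866, - 650.76 ,-472, - 216, - 80,539/18,  424]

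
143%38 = 29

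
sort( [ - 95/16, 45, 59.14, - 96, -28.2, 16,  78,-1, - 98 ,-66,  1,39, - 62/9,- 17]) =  [-98, - 96, - 66,-28.2,-17 , - 62/9,-95/16, - 1, 1, 16,39 , 45, 59.14, 78 ]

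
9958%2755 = 1693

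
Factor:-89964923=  -3251^1*27673^1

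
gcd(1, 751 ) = 1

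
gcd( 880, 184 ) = 8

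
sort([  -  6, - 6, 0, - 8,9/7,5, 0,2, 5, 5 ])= [- 8,-6, - 6,0,0,9/7,2,5,5, 5]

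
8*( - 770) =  -6160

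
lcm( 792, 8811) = 70488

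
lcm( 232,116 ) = 232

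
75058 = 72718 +2340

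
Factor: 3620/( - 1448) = - 2^ ( - 1 )*5^1 = -5/2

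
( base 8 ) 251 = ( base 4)2221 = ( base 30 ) 5J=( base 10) 169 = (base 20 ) 89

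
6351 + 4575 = 10926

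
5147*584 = 3005848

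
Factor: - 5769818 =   -  2^1*1381^1*2089^1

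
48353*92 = 4448476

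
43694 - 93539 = - 49845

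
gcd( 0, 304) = 304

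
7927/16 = 7927/16= 495.44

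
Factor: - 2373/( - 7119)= 1/3 = 3^( - 1 )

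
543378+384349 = 927727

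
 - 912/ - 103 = 912/103 = 8.85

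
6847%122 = 15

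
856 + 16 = 872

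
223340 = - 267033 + 490373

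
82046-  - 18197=100243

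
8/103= 8/103 = 0.08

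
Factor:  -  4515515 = - 5^1*903103^1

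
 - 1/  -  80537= 1/80537=0.00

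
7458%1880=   1818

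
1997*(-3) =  - 5991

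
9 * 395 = 3555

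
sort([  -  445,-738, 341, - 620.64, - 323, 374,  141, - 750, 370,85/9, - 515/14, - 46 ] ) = [ - 750, - 738, - 620.64,  -  445,-323, - 46,-515/14,85/9, 141, 341, 370, 374]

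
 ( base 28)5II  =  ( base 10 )4442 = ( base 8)10532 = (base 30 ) 4s2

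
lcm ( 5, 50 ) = 50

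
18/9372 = 3/1562 = 0.00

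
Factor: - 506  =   - 2^1*11^1*23^1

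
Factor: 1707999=3^1*89^1*6397^1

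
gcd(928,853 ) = 1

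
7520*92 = 691840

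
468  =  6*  78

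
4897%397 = 133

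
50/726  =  25/363 = 0.07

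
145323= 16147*9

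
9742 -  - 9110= 18852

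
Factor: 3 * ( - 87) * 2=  - 2^1*3^2*29^1 = -  522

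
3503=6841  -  3338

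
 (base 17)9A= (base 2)10100011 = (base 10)163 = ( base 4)2203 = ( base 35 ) 4N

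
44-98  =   - 54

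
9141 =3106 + 6035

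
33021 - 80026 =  - 47005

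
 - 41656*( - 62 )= 2582672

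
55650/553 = 7950/79 = 100.63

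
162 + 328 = 490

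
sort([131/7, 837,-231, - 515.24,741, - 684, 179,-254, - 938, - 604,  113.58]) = [ - 938, - 684 , - 604,-515.24, - 254, - 231,131/7,113.58,179, 741, 837]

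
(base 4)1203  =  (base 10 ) 99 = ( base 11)90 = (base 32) 33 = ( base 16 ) 63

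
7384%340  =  244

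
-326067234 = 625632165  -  951699399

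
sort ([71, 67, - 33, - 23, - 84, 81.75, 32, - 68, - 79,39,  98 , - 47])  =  [-84 ,-79,  -  68, - 47,  -  33, - 23, 32, 39, 67,71, 81.75,98]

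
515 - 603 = -88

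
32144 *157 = 5046608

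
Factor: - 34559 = -7^1*4937^1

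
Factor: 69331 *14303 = 991641293  =  19^1*41^1*89^1 * 14303^1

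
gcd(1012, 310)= 2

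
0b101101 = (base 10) 45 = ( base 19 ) 27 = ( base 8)55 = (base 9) 50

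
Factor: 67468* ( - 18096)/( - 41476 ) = 2^4 * 3^1*13^1*29^1*101^1*167^1*10369^( - 1)= 305225232/10369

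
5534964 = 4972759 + 562205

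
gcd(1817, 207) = 23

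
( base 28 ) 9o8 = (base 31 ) 81H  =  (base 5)221421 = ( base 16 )1e38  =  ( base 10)7736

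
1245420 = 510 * 2442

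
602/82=7 + 14/41 = 7.34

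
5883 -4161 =1722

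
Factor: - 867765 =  - 3^1*5^1*17^1 * 41^1*83^1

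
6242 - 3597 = 2645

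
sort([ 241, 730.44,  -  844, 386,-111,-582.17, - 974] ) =[ - 974, - 844, - 582.17,-111,241, 386, 730.44 ]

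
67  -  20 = 47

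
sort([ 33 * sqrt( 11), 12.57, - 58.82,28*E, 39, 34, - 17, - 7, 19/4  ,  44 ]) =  [-58.82, - 17, - 7, 19/4, 12.57, 34,  39, 44 , 28*E , 33 * sqrt( 11 )] 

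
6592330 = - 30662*( - 215)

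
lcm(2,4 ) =4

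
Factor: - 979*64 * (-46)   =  2882176 = 2^7*11^1 * 23^1*89^1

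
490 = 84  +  406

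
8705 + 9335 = 18040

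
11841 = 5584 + 6257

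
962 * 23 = 22126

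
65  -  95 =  - 30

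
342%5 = 2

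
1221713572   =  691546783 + 530166789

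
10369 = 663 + 9706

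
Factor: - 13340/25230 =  - 46/87 = -2^1*3^( - 1)*23^1*29^( - 1) 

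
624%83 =43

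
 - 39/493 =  - 1 + 454/493 = - 0.08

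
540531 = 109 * 4959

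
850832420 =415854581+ 434977839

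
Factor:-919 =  - 919^1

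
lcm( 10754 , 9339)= 354882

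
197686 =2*98843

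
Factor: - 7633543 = - 7633543^1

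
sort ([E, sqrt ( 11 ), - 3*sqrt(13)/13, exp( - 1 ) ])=[ - 3*sqrt ( 13)/13, exp( - 1), E,sqrt( 11 ) ] 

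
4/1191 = 4/1191 = 0.00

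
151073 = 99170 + 51903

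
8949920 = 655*13664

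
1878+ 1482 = 3360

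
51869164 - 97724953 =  - 45855789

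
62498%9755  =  3968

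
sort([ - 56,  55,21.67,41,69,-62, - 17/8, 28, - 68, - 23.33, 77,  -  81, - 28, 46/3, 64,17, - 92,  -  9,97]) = [-92, - 81, - 68, -62, - 56,- 28, -23.33, - 9, - 17/8,46/3,17, 21.67,28,41,55,64, 69 , 77,97] 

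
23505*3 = 70515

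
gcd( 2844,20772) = 36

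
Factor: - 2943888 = -2^4*3^1*61331^1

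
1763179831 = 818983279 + 944196552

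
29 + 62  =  91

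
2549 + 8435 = 10984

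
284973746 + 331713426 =616687172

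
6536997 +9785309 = 16322306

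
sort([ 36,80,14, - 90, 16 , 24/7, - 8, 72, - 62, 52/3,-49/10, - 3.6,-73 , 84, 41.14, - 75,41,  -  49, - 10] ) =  [ - 90, - 75, - 73, - 62,  -  49, - 10 , - 8, - 49/10, - 3.6,24/7, 14, 16,52/3, 36,41, 41.14, 72, 80,84] 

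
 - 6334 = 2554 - 8888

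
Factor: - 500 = - 2^2 * 5^3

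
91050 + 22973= 114023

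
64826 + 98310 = 163136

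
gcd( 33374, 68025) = 1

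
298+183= 481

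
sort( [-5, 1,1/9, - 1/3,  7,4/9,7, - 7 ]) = [ - 7, - 5, - 1/3 , 1/9,4/9,1,  7, 7]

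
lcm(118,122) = 7198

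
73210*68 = 4978280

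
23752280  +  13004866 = 36757146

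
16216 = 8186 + 8030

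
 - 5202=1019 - 6221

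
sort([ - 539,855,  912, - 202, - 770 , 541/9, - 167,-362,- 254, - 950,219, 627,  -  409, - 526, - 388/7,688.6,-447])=[-950, - 770,  -  539, - 526,-447, -409 ,-362,  -  254, - 202, - 167, - 388/7,541/9 , 219,627,688.6,855, 912]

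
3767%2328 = 1439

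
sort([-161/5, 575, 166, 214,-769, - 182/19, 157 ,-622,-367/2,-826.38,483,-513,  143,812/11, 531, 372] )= [ - 826.38, - 769,  -  622,-513,-367/2 ,-161/5, - 182/19,812/11, 143 , 157, 166,214,372,483, 531, 575 ]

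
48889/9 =5432 + 1/9 = 5432.11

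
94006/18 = 47003/9 = 5222.56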